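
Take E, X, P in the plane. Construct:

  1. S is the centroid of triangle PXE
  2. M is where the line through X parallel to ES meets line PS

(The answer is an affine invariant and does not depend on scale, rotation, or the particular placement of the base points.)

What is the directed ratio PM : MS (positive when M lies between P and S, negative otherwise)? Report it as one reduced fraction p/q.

Assign E = (0, 0), X = (1, 0), P = (0, 1) — the answer is frame-independent, so this choice is without loss of generality.
1. S is the centroid of triangle PXE ⇒ S = (1/3, 1/3)
2. M is where the line through X parallel to ES meets line PS ⇒ M = (2/3, -1/3)
M = P + t·(S−P) with t = 2, so PM:MS = t:(1−t) = 2:-1

PM:MS = -2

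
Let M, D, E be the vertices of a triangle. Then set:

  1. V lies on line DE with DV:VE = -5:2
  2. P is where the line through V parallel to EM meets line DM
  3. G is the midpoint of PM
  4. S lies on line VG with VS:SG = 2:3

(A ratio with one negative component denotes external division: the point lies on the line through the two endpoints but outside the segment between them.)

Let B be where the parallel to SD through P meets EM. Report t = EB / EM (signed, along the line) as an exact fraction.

t = 33/23

Assign M = (0, 0), D = (1, 0), E = (0, 1) — the answer is frame-independent, so this choice is without loss of generality.
1. V lies on line DE with DV:VE = -5:2 ⇒ V = (-2/3, 5/3)
2. P is where the line through V parallel to EM meets line DM ⇒ P = (-2/3, 0)
3. G is the midpoint of PM ⇒ G = (-1/3, 0)
4. S lies on line VG with VS:SG = 2:3 ⇒ S = (-8/15, 1)
through P parallel to SD: direction (23/15, -1); meets EM at B = (0, -10/23)
B = E + t·(M−E) with t = 33/23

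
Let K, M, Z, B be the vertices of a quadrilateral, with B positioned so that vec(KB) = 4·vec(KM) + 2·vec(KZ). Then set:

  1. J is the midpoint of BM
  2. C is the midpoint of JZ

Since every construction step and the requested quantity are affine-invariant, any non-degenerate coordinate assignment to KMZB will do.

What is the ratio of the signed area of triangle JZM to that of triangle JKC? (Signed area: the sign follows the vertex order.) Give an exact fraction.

Choose coordinates K = (0, 0), M = (1, 0), Z = (0, 1), B = (4, 2).
1. J is the midpoint of BM ⇒ J = (5/2, 1)
2. C is the midpoint of JZ ⇒ C = (5/4, 1)
2·[JZM] = 5/2, 2·[JKC] = -5/4
[JZM]:[JKC] = 5/2:-5/4 = -2

[JZM]:[JKC] = -2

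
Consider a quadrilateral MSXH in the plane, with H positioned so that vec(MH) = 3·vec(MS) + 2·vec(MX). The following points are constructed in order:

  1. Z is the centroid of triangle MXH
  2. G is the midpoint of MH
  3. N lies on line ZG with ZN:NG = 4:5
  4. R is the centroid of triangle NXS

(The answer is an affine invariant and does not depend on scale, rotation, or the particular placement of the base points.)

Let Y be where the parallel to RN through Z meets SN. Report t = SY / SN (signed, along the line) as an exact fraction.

t = 13/11

Work in coordinates with M = (0, 0), S = (1, 0), X = (0, 1), H = (3, 2).
1. Z is the centroid of triangle MXH ⇒ Z = (1, 1)
2. G is the midpoint of MH ⇒ G = (3/2, 1)
3. N lies on line ZG with ZN:NG = 4:5 ⇒ N = (11/9, 1)
4. R is the centroid of triangle NXS ⇒ R = (20/27, 2/3)
through Z parallel to RN: direction (13/27, 1/3); meets SN at Y = (125/99, 13/11)
Y = S + t·(N−S) with t = 13/11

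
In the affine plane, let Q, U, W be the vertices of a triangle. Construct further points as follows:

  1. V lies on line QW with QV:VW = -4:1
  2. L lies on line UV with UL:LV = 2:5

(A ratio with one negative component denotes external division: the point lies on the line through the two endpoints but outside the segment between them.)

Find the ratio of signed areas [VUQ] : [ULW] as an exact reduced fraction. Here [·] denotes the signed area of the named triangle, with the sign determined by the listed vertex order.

[VUQ]:[ULW] = -14

Choose coordinates Q = (0, 0), U = (1, 0), W = (0, 1).
1. V lies on line QW with QV:VW = -4:1 ⇒ V = (0, 4/3)
2. L lies on line UV with UL:LV = 2:5 ⇒ L = (5/7, 8/21)
2·[VUQ] = -4/3, 2·[ULW] = 2/21
[VUQ]:[ULW] = -4/3:2/21 = -14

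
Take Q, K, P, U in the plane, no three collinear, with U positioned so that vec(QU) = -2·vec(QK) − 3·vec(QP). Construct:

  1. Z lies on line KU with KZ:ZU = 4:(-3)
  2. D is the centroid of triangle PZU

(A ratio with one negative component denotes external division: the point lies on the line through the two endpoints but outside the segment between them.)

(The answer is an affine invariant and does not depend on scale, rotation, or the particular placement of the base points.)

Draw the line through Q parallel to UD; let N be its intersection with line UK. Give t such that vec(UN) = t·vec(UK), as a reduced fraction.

Work in coordinates with Q = (0, 0), K = (1, 0), P = (0, 1), U = (-2, -3).
1. Z lies on line KU with KZ:ZU = 4:(-3) ⇒ Z = (-11, -12)
2. D is the centroid of triangle PZU ⇒ D = (-13/3, -14/3)
through Q parallel to UD: direction (-7/3, -5/3); meets UK at N = (7/2, 5/2)
N = U + t·(K−U) with t = 11/6

t = 11/6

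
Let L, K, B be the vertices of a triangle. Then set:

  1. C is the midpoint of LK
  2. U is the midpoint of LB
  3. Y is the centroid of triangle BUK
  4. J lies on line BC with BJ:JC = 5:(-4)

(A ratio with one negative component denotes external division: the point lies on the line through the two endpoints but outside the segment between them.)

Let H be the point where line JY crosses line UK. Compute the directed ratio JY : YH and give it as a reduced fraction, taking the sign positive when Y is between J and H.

Work in coordinates with L = (0, 0), K = (1, 0), B = (0, 1).
1. C is the midpoint of LK ⇒ C = (1/2, 0)
2. U is the midpoint of LB ⇒ U = (0, 1/2)
3. Y is the centroid of triangle BUK ⇒ Y = (1/3, 1/2)
4. J lies on line BC with BJ:JC = 5:(-4) ⇒ J = (5/2, -4)
line JY meets UK at H = (18/41, 23/82)
Y = J + t·(H−J) with t = 41/39, so JY:YH = 41/39:-2/39

JY:YH = -41/2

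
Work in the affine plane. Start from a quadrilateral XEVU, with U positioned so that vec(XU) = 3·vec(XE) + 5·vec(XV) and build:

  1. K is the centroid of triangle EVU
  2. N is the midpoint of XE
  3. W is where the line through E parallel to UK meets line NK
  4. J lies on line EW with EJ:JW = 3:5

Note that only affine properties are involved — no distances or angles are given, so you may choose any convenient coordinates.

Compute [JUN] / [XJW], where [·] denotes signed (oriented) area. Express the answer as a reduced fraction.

[JUN]:[XJW] = -17/18

Set X = (0, 0), E = (1, 0), V = (0, 1), U = (3, 5); any affine frame gives the same invariant.
1. K is the centroid of triangle EVU ⇒ K = (4/3, 2)
2. N is the midpoint of XE ⇒ N = (1/2, 0)
3. W is where the line through E parallel to UK meets line NK ⇒ W = (-1, -18/5)
4. J lies on line EW with EJ:JW = 3:5 ⇒ J = (1/4, -27/20)
2·[JUN] = 17/8, 2·[XJW] = -9/4
[JUN]:[XJW] = 17/8:-9/4 = -17/18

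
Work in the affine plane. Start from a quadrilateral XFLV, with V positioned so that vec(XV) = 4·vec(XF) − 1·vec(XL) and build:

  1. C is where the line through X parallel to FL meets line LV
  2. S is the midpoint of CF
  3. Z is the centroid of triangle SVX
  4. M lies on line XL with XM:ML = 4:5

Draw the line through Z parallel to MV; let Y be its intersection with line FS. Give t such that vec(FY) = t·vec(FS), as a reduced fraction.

t = 13/99

Set X = (0, 0), F = (1, 0), L = (0, 1), V = (4, -1); any affine frame gives the same invariant.
1. C is where the line through X parallel to FL meets line LV ⇒ C = (-2, 2)
2. S is the midpoint of CF ⇒ S = (-1/2, 1)
3. Z is the centroid of triangle SVX ⇒ Z = (7/6, 0)
4. M lies on line XL with XM:ML = 4:5 ⇒ M = (0, 4/9)
through Z parallel to MV: direction (4, -13/9); meets FS at Y = (53/66, 13/99)
Y = F + t·(S−F) with t = 13/99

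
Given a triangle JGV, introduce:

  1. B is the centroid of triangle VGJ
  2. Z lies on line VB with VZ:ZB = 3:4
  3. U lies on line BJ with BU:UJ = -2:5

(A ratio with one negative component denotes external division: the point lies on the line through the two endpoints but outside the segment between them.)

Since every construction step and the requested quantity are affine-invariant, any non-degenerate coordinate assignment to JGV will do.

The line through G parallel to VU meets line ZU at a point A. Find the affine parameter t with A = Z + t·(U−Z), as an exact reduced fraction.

Assign J = (0, 0), G = (1, 0), V = (0, 1) — the answer is frame-independent, so this choice is without loss of generality.
1. B is the centroid of triangle VGJ ⇒ B = (1/3, 1/3)
2. Z lies on line VB with VZ:ZB = 3:4 ⇒ Z = (1/7, 5/7)
3. U lies on line BJ with BU:UJ = -2:5 ⇒ U = (5/9, 5/9)
through G parallel to VU: direction (5/9, -4/9); meets ZU at A = (2/27, 20/27)
A = Z + t·(U−Z) with t = -1/6

t = -1/6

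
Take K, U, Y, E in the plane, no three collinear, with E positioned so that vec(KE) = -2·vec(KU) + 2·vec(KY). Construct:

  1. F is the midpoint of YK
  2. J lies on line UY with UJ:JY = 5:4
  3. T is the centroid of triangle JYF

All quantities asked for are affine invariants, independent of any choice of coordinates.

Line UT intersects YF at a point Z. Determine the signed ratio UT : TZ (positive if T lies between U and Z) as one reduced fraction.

UT:TZ = 23/4

Assign K = (0, 0), U = (1, 0), Y = (0, 1), E = (-2, 2) — the answer is frame-independent, so this choice is without loss of generality.
1. F is the midpoint of YK ⇒ F = (0, 1/2)
2. J lies on line UY with UJ:JY = 5:4 ⇒ J = (4/9, 5/9)
3. T is the centroid of triangle JYF ⇒ T = (4/27, 37/54)
line UT meets YF at Z = (0, 37/46)
T = U + t·(Z−U) with t = 23/27, so UT:TZ = 23/27:4/27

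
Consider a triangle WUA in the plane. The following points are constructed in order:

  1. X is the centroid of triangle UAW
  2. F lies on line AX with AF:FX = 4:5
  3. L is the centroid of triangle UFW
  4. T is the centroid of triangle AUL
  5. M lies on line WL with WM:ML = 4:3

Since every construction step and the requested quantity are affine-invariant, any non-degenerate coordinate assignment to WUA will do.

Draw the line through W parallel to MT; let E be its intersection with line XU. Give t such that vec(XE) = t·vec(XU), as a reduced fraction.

t = -5/113

Work in coordinates with W = (0, 0), U = (1, 0), A = (0, 1).
1. X is the centroid of triangle UAW ⇒ X = (1/3, 1/3)
2. F lies on line AX with AF:FX = 4:5 ⇒ F = (4/27, 19/27)
3. L is the centroid of triangle UFW ⇒ L = (31/81, 19/81)
4. T is the centroid of triangle AUL ⇒ T = (112/243, 100/243)
5. M lies on line WL with WM:ML = 4:3 ⇒ M = (124/567, 76/567)
through W parallel to MT: direction (412/1701, 472/1701); meets XU at E = (103/339, 118/339)
E = X + t·(U−X) with t = -5/113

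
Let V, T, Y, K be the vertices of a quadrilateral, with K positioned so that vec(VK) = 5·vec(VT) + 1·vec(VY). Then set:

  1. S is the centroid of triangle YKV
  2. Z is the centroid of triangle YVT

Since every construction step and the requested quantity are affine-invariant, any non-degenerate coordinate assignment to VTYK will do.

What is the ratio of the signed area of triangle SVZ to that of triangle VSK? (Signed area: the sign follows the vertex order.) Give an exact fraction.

[SVZ]:[VSK] = 1/5

Assign V = (0, 0), T = (1, 0), Y = (0, 1), K = (5, 1) — the answer is frame-independent, so this choice is without loss of generality.
1. S is the centroid of triangle YKV ⇒ S = (5/3, 2/3)
2. Z is the centroid of triangle YVT ⇒ Z = (1/3, 1/3)
2·[SVZ] = -1/3, 2·[VSK] = -5/3
[SVZ]:[VSK] = -1/3:-5/3 = 1/5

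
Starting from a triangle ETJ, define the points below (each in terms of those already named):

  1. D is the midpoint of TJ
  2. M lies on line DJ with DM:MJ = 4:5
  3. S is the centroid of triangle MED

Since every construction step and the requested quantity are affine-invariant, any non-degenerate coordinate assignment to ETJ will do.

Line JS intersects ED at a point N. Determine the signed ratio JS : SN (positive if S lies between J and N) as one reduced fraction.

Set E = (0, 0), T = (1, 0), J = (0, 1); any affine frame gives the same invariant.
1. D is the midpoint of TJ ⇒ D = (1/2, 1/2)
2. M lies on line DJ with DM:MJ = 4:5 ⇒ M = (5/18, 13/18)
3. S is the centroid of triangle MED ⇒ S = (7/27, 11/27)
line JS meets ED at N = (7/23, 7/23)
S = J + t·(N−J) with t = 23/27, so JS:SN = 23/27:4/27

JS:SN = 23/4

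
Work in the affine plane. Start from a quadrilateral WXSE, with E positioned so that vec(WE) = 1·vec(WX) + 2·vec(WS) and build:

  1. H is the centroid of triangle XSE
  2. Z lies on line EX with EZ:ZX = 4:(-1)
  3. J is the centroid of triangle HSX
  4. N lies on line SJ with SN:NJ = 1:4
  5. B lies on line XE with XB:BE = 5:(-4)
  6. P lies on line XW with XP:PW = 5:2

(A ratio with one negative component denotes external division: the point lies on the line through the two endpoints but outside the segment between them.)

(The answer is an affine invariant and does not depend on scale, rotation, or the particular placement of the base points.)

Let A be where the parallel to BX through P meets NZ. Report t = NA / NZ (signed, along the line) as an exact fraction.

t = 11/56

Choose coordinates W = (0, 0), X = (1, 0), S = (0, 1), E = (1, 2).
1. H is the centroid of triangle XSE ⇒ H = (2/3, 1)
2. Z lies on line EX with EZ:ZX = 4:(-1) ⇒ Z = (1, -2/3)
3. J is the centroid of triangle HSX ⇒ J = (5/9, 2/3)
4. N lies on line SJ with SN:NJ = 1:4 ⇒ N = (1/9, 14/15)
5. B lies on line XE with XB:BE = 5:(-4) ⇒ B = (1, 10)
6. P lies on line XW with XP:PW = 5:2 ⇒ P = (2/7, 0)
through P parallel to BX: direction (0, -10); meets NZ at A = (2/7, 13/21)
A = N + t·(Z−N) with t = 11/56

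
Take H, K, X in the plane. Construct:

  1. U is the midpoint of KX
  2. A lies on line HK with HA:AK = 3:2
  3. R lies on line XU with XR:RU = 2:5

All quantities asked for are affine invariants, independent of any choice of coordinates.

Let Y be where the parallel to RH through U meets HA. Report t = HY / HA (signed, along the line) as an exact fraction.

Work in coordinates with H = (0, 0), K = (1, 0), X = (0, 1).
1. U is the midpoint of KX ⇒ U = (1/2, 1/2)
2. A lies on line HK with HA:AK = 3:2 ⇒ A = (3/5, 0)
3. R lies on line XU with XR:RU = 2:5 ⇒ R = (1/7, 6/7)
through U parallel to RH: direction (-1/7, -6/7); meets HA at Y = (5/12, 0)
Y = H + t·(A−H) with t = 25/36

t = 25/36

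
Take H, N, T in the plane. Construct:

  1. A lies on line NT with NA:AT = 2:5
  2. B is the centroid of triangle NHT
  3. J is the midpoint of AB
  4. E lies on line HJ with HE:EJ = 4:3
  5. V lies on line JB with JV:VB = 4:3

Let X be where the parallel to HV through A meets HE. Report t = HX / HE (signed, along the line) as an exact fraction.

t = 77/16

Choose coordinates H = (0, 0), N = (1, 0), T = (0, 1).
1. A lies on line NT with NA:AT = 2:5 ⇒ A = (5/7, 2/7)
2. B is the centroid of triangle NHT ⇒ B = (1/3, 1/3)
3. J is the midpoint of AB ⇒ J = (11/21, 13/42)
4. E lies on line HJ with HE:EJ = 4:3 ⇒ E = (44/147, 26/147)
5. V lies on line JB with JV:VB = 4:3 ⇒ V = (61/147, 95/294)
through A parallel to HV: direction (61/147, 95/294); meets HE at X = (121/84, 143/168)
X = H + t·(E−H) with t = 77/16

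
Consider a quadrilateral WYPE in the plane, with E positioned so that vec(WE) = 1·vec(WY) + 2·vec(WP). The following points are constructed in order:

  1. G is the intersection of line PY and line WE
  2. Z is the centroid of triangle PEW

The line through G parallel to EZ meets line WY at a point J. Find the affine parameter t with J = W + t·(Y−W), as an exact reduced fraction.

t = -1/9

Set W = (0, 0), Y = (1, 0), P = (0, 1), E = (1, 2); any affine frame gives the same invariant.
1. G is the intersection of line PY and line WE ⇒ G = (1/3, 2/3)
2. Z is the centroid of triangle PEW ⇒ Z = (1/3, 1)
through G parallel to EZ: direction (-2/3, -1); meets WY at J = (-1/9, 0)
J = W + t·(Y−W) with t = -1/9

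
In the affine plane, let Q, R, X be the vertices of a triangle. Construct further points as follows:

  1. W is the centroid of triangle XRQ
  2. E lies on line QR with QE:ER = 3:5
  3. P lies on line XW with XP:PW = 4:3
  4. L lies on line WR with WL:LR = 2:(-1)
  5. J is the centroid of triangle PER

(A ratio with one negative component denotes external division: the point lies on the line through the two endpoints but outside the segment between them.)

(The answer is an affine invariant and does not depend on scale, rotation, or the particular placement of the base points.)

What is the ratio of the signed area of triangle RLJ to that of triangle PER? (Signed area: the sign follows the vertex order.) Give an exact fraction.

[RLJ]:[PER] = -11/195

Choose coordinates Q = (0, 0), R = (1, 0), X = (0, 1).
1. W is the centroid of triangle XRQ ⇒ W = (1/3, 1/3)
2. E lies on line QR with QE:ER = 3:5 ⇒ E = (3/8, 0)
3. P lies on line XW with XP:PW = 4:3 ⇒ P = (4/21, 13/21)
4. L lies on line WR with WL:LR = 2:(-1) ⇒ L = (5/3, -1/3)
5. J is the centroid of triangle PER ⇒ J = (263/504, 13/63)
2·[RLJ] = -11/504, 2·[PER] = 65/168
[RLJ]:[PER] = -11/504:65/168 = -11/195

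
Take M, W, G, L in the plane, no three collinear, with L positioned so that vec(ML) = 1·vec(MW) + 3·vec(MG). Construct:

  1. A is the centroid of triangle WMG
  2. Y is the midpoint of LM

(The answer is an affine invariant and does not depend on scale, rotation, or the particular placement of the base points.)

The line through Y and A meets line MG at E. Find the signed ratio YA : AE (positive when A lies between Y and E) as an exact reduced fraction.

Work in coordinates with M = (0, 0), W = (1, 0), G = (0, 1), L = (1, 3).
1. A is the centroid of triangle WMG ⇒ A = (1/3, 1/3)
2. Y is the midpoint of LM ⇒ Y = (1/2, 3/2)
line YA meets MG at E = (0, -2)
A = Y + t·(E−Y) with t = 1/3, so YA:AE = 1/3:2/3

YA:AE = 1/2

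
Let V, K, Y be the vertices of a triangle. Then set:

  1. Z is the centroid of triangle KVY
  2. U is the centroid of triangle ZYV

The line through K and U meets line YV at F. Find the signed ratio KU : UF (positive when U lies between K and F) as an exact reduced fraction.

KU:UF = 8

Set V = (0, 0), K = (1, 0), Y = (0, 1); any affine frame gives the same invariant.
1. Z is the centroid of triangle KVY ⇒ Z = (1/3, 1/3)
2. U is the centroid of triangle ZYV ⇒ U = (1/9, 4/9)
line KU meets YV at F = (0, 1/2)
U = K + t·(F−K) with t = 8/9, so KU:UF = 8/9:1/9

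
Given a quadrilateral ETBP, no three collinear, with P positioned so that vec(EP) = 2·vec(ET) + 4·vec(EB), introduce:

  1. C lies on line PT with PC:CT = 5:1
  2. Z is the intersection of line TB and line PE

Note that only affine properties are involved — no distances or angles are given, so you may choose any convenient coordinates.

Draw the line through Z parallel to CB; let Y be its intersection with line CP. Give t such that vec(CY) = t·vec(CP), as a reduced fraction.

t = -1/15

Choose coordinates E = (0, 0), T = (1, 0), B = (0, 1), P = (2, 4).
1. C lies on line PT with PC:CT = 5:1 ⇒ C = (7/6, 2/3)
2. Z is the intersection of line TB and line PE ⇒ Z = (1/3, 2/3)
through Z parallel to CB: direction (-7/6, 1/3); meets CP at Y = (10/9, 4/9)
Y = C + t·(P−C) with t = -1/15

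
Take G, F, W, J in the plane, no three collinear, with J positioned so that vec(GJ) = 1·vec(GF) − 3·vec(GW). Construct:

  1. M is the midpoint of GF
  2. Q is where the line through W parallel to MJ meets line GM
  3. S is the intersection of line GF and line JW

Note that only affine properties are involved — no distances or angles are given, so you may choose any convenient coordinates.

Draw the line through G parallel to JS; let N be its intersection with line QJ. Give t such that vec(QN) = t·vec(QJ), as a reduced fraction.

t = -2

Work in coordinates with G = (0, 0), F = (1, 0), W = (0, 1), J = (1, -3).
1. M is the midpoint of GF ⇒ M = (1/2, 0)
2. Q is where the line through W parallel to MJ meets line GM ⇒ Q = (1/6, 0)
3. S is the intersection of line GF and line JW ⇒ S = (1/4, 0)
through G parallel to JS: direction (-3/4, 3); meets QJ at N = (-3/2, 6)
N = Q + t·(J−Q) with t = -2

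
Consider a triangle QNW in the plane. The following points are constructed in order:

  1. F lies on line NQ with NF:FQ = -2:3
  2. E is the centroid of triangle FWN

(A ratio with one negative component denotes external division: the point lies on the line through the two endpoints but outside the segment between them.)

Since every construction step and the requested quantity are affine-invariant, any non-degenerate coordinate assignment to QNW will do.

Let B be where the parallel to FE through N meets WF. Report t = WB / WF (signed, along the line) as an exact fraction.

t = 2

Assign Q = (0, 0), N = (1, 0), W = (0, 1) — the answer is frame-independent, so this choice is without loss of generality.
1. F lies on line NQ with NF:FQ = -2:3 ⇒ F = (3, 0)
2. E is the centroid of triangle FWN ⇒ E = (4/3, 1/3)
through N parallel to FE: direction (-5/3, 1/3); meets WF at B = (6, -1)
B = W + t·(F−W) with t = 2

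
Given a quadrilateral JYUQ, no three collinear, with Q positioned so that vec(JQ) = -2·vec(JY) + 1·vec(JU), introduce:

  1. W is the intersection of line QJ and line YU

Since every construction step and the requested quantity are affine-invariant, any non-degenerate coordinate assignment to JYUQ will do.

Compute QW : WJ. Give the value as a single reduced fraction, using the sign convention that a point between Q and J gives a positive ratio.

Choose coordinates J = (0, 0), Y = (1, 0), U = (0, 1), Q = (-2, 1).
1. W is the intersection of line QJ and line YU ⇒ W = (2, -1)
W = Q + t·(J−Q) with t = 2, so QW:WJ = t:(1−t) = 2:-1

QW:WJ = -2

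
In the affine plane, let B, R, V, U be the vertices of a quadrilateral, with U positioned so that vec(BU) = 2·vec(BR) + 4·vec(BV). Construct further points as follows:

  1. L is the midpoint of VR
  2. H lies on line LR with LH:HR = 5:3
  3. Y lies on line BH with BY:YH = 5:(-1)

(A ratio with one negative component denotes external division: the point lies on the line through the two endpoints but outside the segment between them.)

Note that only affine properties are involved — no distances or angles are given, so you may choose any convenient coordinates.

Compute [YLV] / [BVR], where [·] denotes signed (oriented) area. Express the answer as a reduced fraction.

Assign B = (0, 0), R = (1, 0), V = (0, 1), U = (2, 4) — the answer is frame-independent, so this choice is without loss of generality.
1. L is the midpoint of VR ⇒ L = (1/2, 1/2)
2. H lies on line LR with LH:HR = 5:3 ⇒ H = (13/16, 3/16)
3. Y lies on line BH with BY:YH = 5:(-1) ⇒ Y = (65/64, 15/64)
2·[YLV] = -1/8, 2·[BVR] = -1
[YLV]:[BVR] = -1/8:-1 = 1/8

[YLV]:[BVR] = 1/8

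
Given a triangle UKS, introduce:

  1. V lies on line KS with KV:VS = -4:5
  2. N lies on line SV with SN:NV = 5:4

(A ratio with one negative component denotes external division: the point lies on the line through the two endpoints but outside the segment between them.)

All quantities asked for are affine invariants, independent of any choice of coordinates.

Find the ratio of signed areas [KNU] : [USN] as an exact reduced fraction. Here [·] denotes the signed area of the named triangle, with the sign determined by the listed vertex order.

[KNU]:[USN] = 16/25

Set U = (0, 0), K = (1, 0), S = (0, 1); any affine frame gives the same invariant.
1. V lies on line KS with KV:VS = -4:5 ⇒ V = (5, -4)
2. N lies on line SV with SN:NV = 5:4 ⇒ N = (25/9, -16/9)
2·[KNU] = -16/9, 2·[USN] = -25/9
[KNU]:[USN] = -16/9:-25/9 = 16/25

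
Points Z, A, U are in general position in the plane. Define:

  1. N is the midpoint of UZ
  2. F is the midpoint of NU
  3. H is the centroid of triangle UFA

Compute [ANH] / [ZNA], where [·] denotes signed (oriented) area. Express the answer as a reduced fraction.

[ANH]:[ZNA] = 1/2

Choose coordinates Z = (0, 0), A = (1, 0), U = (0, 1).
1. N is the midpoint of UZ ⇒ N = (0, 1/2)
2. F is the midpoint of NU ⇒ F = (0, 3/4)
3. H is the centroid of triangle UFA ⇒ H = (1/3, 7/12)
2·[ANH] = -1/4, 2·[ZNA] = -1/2
[ANH]:[ZNA] = -1/4:-1/2 = 1/2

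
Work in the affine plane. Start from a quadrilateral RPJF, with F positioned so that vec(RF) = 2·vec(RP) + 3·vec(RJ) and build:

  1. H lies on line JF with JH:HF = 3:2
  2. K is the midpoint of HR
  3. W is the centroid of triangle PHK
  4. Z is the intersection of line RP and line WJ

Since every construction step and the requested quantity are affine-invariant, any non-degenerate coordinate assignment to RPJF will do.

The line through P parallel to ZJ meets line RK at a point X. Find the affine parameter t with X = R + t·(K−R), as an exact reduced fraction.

Work in coordinates with R = (0, 0), P = (1, 0), J = (0, 1), F = (2, 3).
1. H lies on line JF with JH:HF = 3:2 ⇒ H = (6/5, 11/5)
2. K is the midpoint of HR ⇒ K = (3/5, 11/10)
3. W is the centroid of triangle PHK ⇒ W = (14/15, 11/10)
4. Z is the intersection of line RP and line WJ ⇒ Z = (-28/3, 0)
through P parallel to ZJ: direction (28/3, 1); meets RK at X = (-9/145, -33/290)
X = R + t·(K−R) with t = -3/29

t = -3/29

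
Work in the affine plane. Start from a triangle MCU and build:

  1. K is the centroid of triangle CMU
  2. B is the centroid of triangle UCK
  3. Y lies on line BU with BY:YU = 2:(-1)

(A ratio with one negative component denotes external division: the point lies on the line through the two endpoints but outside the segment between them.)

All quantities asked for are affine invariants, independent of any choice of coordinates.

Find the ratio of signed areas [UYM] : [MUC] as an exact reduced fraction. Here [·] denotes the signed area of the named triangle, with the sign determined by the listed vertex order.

Work in coordinates with M = (0, 0), C = (1, 0), U = (0, 1).
1. K is the centroid of triangle CMU ⇒ K = (1/3, 1/3)
2. B is the centroid of triangle UCK ⇒ B = (4/9, 4/9)
3. Y lies on line BU with BY:YU = 2:(-1) ⇒ Y = (-4/9, 14/9)
2·[UYM] = 4/9, 2·[MUC] = -1
[UYM]:[MUC] = 4/9:-1 = -4/9

[UYM]:[MUC] = -4/9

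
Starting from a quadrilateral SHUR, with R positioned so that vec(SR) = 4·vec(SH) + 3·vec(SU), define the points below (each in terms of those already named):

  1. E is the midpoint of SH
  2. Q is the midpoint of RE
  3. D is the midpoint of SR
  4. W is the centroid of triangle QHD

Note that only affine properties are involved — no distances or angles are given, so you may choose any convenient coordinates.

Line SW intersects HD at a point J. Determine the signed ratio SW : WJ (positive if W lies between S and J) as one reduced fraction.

SW:WJ = -13

Set S = (0, 0), H = (1, 0), U = (0, 1), R = (4, 3); any affine frame gives the same invariant.
1. E is the midpoint of SH ⇒ E = (1/2, 0)
2. Q is the midpoint of RE ⇒ Q = (9/4, 3/2)
3. D is the midpoint of SR ⇒ D = (2, 3/2)
4. W is the centroid of triangle QHD ⇒ W = (7/4, 1)
line SW meets HD at J = (21/13, 12/13)
W = S + t·(J−S) with t = 13/12, so SW:WJ = 13/12:-1/12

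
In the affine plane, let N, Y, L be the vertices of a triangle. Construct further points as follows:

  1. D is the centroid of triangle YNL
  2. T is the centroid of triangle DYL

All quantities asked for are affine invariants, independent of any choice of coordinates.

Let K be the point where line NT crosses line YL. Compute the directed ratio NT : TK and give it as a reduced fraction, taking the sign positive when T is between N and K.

Set N = (0, 0), Y = (1, 0), L = (0, 1); any affine frame gives the same invariant.
1. D is the centroid of triangle YNL ⇒ D = (1/3, 1/3)
2. T is the centroid of triangle DYL ⇒ T = (4/9, 4/9)
line NT meets YL at K = (1/2, 1/2)
T = N + t·(K−N) with t = 8/9, so NT:TK = 8/9:1/9

NT:TK = 8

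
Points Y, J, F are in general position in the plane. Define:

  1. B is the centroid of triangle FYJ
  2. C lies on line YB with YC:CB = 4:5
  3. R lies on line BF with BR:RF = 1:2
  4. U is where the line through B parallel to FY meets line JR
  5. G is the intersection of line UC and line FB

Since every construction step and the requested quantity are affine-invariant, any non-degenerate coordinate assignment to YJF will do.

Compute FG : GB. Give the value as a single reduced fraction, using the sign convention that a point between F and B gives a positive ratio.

Set Y = (0, 0), J = (1, 0), F = (0, 1); any affine frame gives the same invariant.
1. B is the centroid of triangle FYJ ⇒ B = (1/3, 1/3)
2. C lies on line YB with YC:CB = 4:5 ⇒ C = (4/27, 4/27)
3. R lies on line BF with BR:RF = 1:2 ⇒ R = (2/9, 5/9)
4. U is where the line through B parallel to FY meets line JR ⇒ U = (1/3, 10/21)
5. G is the intersection of line UC and line FB ⇒ G = (13/44, 9/22)
G = F + t·(B−F) with t = 39/44, so FG:GB = t:(1−t) = 39/44:5/44

FG:GB = 39/5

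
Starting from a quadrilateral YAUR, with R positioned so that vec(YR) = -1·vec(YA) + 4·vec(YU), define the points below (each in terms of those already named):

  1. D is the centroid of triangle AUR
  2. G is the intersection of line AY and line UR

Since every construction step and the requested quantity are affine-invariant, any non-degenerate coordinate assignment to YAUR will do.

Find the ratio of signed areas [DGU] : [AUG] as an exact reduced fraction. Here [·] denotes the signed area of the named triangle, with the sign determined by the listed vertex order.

Set Y = (0, 0), A = (1, 0), U = (0, 1), R = (-1, 4); any affine frame gives the same invariant.
1. D is the centroid of triangle AUR ⇒ D = (0, 5/3)
2. G is the intersection of line AY and line UR ⇒ G = (1/3, 0)
2·[DGU] = -2/9, 2·[AUG] = 2/3
[DGU]:[AUG] = -2/9:2/3 = -1/3

[DGU]:[AUG] = -1/3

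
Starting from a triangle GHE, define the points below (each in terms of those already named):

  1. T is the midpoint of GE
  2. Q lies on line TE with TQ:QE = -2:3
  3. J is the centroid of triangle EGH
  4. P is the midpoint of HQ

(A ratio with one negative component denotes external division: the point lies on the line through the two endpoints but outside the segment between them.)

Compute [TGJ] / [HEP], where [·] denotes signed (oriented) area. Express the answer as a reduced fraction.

Choose coordinates G = (0, 0), H = (1, 0), E = (0, 1).
1. T is the midpoint of GE ⇒ T = (0, 1/2)
2. Q lies on line TE with TQ:QE = -2:3 ⇒ Q = (0, -1/2)
3. J is the centroid of triangle EGH ⇒ J = (1/3, 1/3)
4. P is the midpoint of HQ ⇒ P = (1/2, -1/4)
2·[TGJ] = 1/6, 2·[HEP] = 3/4
[TGJ]:[HEP] = 1/6:3/4 = 2/9

[TGJ]:[HEP] = 2/9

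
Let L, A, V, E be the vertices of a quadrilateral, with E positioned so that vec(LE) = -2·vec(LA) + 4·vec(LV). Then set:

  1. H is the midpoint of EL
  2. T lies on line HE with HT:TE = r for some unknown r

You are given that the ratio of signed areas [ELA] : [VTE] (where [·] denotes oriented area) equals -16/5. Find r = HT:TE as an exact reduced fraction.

Choose coordinates L = (0, 0), A = (1, 0), V = (0, 1), E = (-2, 4).
1. H is the midpoint of EL ⇒ H = (-1, 2)
2. With HT:TE = r, write λ = r/(r+1) so T = H + λ·(E−H); T is affine-linear in λ
Every point depending on T is an affine combination of T and λ-independent points, so each such coordinate is linear in λ; the λ² term in each signed area is a multiple of (E−H)×(E−H) = 0, so 2·[ELA] and 2·[VTE] are each linear in λ. Evaluating at λ=0 and λ=1:
  2·[ELA] = 4,   2·[VTE] = λ − 1
So [ELA]:[VTE] = (4) / (λ − 1). Setting this equal to -16/5:
  4 = -16/5·(λ − 1)  ⇒  λ = -1/4
Then r = λ/(1−λ) = (-1/4)/(5/4) = -1/5. Check: with r = -1/5, T = (-3/4, 3/2) and [ELA]:[VTE] = -16/5 as required.

r = -1/5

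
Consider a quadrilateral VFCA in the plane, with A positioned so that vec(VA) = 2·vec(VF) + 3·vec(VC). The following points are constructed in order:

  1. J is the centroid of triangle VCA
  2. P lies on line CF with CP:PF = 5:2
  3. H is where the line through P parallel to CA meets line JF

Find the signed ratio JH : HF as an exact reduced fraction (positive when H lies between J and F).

Set V = (0, 0), F = (1, 0), C = (0, 1), A = (2, 3); any affine frame gives the same invariant.
1. J is the centroid of triangle VCA ⇒ J = (2/3, 4/3)
2. P lies on line CF with CP:PF = 5:2 ⇒ P = (5/7, 2/7)
3. H is where the line through P parallel to CA meets line JF ⇒ H = (31/35, 16/35)
H = J + t·(F−J) with t = 23/35, so JH:HF = t:(1−t) = 23/35:12/35

JH:HF = 23/12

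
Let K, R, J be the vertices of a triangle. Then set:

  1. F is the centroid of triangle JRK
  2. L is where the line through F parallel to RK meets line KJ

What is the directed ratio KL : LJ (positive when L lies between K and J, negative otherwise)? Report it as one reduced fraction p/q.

Choose coordinates K = (0, 0), R = (1, 0), J = (0, 1).
1. F is the centroid of triangle JRK ⇒ F = (1/3, 1/3)
2. L is where the line through F parallel to RK meets line KJ ⇒ L = (0, 1/3)
L = K + t·(J−K) with t = 1/3, so KL:LJ = t:(1−t) = 1/3:2/3

KL:LJ = 1/2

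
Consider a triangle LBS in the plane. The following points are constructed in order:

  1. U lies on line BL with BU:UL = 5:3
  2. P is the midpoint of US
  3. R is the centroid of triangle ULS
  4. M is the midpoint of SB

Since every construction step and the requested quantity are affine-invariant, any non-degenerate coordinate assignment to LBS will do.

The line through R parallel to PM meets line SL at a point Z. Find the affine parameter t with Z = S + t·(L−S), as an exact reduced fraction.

t = 2/3

Work in coordinates with L = (0, 0), B = (1, 0), S = (0, 1).
1. U lies on line BL with BU:UL = 5:3 ⇒ U = (3/8, 0)
2. P is the midpoint of US ⇒ P = (3/16, 1/2)
3. R is the centroid of triangle ULS ⇒ R = (1/8, 1/3)
4. M is the midpoint of SB ⇒ M = (1/2, 1/2)
through R parallel to PM: direction (5/16, 0); meets SL at Z = (0, 1/3)
Z = S + t·(L−S) with t = 2/3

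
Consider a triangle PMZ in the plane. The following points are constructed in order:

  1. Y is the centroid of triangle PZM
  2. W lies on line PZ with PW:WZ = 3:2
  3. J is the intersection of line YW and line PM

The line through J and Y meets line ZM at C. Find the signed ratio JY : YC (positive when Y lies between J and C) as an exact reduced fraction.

JY:YC = -1/4

Assign P = (0, 0), M = (1, 0), Z = (0, 1) — the answer is frame-independent, so this choice is without loss of generality.
1. Y is the centroid of triangle PZM ⇒ Y = (1/3, 1/3)
2. W lies on line PZ with PW:WZ = 3:2 ⇒ W = (0, 3/5)
3. J is the intersection of line YW and line PM ⇒ J = (3/4, 0)
line JY meets ZM at C = (2, -1)
Y = J + t·(C−J) with t = -1/3, so JY:YC = -1/3:4/3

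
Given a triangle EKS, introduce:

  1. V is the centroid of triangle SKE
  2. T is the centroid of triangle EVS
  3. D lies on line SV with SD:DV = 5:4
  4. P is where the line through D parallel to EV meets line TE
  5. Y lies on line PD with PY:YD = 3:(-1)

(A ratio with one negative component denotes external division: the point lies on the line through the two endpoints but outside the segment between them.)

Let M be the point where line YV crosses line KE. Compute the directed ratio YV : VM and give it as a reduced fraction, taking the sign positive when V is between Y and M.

YV:VM = 17/18

Choose coordinates E = (0, 0), K = (1, 0), S = (0, 1).
1. V is the centroid of triangle SKE ⇒ V = (1/3, 1/3)
2. T is the centroid of triangle EVS ⇒ T = (1/9, 4/9)
3. D lies on line SV with SD:DV = 5:4 ⇒ D = (5/27, 17/27)
4. P is where the line through D parallel to EV meets line TE ⇒ P = (4/27, 16/27)
5. Y lies on line PD with PY:YD = 3:(-1) ⇒ Y = (11/54, 35/54)
line YV meets KE at M = (8/17, 0)
V = Y + t·(M−Y) with t = 17/35, so YV:VM = 17/35:18/35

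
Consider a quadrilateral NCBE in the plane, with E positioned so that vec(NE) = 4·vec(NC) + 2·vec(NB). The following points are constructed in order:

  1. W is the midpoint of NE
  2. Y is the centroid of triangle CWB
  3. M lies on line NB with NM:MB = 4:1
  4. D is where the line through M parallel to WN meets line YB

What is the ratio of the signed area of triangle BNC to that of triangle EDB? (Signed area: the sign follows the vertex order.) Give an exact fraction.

[BNC]:[EDB] = -25/14

Work in coordinates with N = (0, 0), C = (1, 0), B = (0, 1), E = (4, 2).
1. W is the midpoint of NE ⇒ W = (2, 1)
2. Y is the centroid of triangle CWB ⇒ Y = (1, 2/3)
3. M lies on line NB with NM:MB = 4:1 ⇒ M = (0, 4/5)
4. D is where the line through M parallel to WN meets line YB ⇒ D = (6/25, 23/25)
2·[BNC] = 1, 2·[EDB] = -14/25
[BNC]:[EDB] = 1:-14/25 = -25/14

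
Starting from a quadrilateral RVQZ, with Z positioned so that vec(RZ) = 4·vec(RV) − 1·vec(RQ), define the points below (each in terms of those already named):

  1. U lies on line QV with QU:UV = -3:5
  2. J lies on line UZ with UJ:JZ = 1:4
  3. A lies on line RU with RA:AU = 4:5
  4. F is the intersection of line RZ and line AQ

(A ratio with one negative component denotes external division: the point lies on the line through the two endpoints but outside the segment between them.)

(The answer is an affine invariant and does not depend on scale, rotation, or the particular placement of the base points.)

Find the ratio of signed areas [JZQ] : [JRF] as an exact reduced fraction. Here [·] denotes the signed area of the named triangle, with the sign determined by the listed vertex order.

[JZQ]:[JRF] = 2/17

Assign R = (0, 0), V = (1, 0), Q = (0, 1), Z = (4, -1) — the answer is frame-independent, so this choice is without loss of generality.
1. U lies on line QV with QU:UV = -3:5 ⇒ U = (-3/2, 5/2)
2. J lies on line UZ with UJ:JZ = 1:4 ⇒ J = (-2/5, 9/5)
3. A lies on line RU with RA:AU = 4:5 ⇒ A = (-2/3, 10/9)
4. F is the intersection of line RZ and line AQ ⇒ F = (-12, 3)
2·[JZQ] = -12/5, 2·[JRF] = -102/5
[JZQ]:[JRF] = -12/5:-102/5 = 2/17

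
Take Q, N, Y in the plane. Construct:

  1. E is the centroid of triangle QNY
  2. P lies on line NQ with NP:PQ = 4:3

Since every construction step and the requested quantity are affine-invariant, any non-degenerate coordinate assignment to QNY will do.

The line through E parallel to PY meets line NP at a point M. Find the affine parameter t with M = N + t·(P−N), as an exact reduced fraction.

Choose coordinates Q = (0, 0), N = (1, 0), Y = (0, 1).
1. E is the centroid of triangle QNY ⇒ E = (1/3, 1/3)
2. P lies on line NQ with NP:PQ = 4:3 ⇒ P = (3/7, 0)
through E parallel to PY: direction (-3/7, 1); meets NP at M = (10/21, 0)
M = N + t·(P−N) with t = 11/12

t = 11/12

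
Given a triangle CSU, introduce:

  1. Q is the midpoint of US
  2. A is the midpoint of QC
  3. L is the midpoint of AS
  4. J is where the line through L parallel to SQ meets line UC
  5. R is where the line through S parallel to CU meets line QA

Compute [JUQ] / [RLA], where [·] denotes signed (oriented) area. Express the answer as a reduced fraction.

[JUQ]:[RLA] = 1/3

Choose coordinates C = (0, 0), S = (1, 0), U = (0, 1).
1. Q is the midpoint of US ⇒ Q = (1/2, 1/2)
2. A is the midpoint of QC ⇒ A = (1/4, 1/4)
3. L is the midpoint of AS ⇒ L = (5/8, 1/8)
4. J is where the line through L parallel to SQ meets line UC ⇒ J = (0, 3/4)
5. R is where the line through S parallel to CU meets line QA ⇒ R = (1, 1)
2·[JUQ] = -1/8, 2·[RLA] = -3/8
[JUQ]:[RLA] = -1/8:-3/8 = 1/3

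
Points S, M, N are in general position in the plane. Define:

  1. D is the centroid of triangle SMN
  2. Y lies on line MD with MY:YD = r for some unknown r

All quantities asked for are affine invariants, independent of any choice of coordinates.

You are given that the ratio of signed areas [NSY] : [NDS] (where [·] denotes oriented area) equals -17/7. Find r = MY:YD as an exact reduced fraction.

Set S = (0, 0), M = (1, 0), N = (0, 1); any affine frame gives the same invariant.
1. D is the centroid of triangle SMN ⇒ D = (1/3, 1/3)
2. With MY:YD = r, write λ = r/(r+1) so Y = M + λ·(D−M); Y is affine-linear in λ
Every point depending on Y is an affine combination of Y and λ-independent points, so each such coordinate is linear in λ; the λ² term in each signed area is a multiple of (D−M)×(D−M) = 0, so 2·[NSY] and 2·[NDS] are each linear in λ. Evaluating at λ=0 and λ=1:
  2·[NSY] = -2/3·λ + 1,   2·[NDS] = -1/3
So [NSY]:[NDS] = (-2/3·λ + 1) / (-1/3). Setting this equal to -17/7:
  -2/3·λ + 1 = -17/7·(-1/3)  ⇒  λ = 2/7
Then r = λ/(1−λ) = (2/7)/(5/7) = 2/5. Check: with r = 2/5, Y = (17/21, 2/21) and [NSY]:[NDS] = -17/7 as required.

r = 2/5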